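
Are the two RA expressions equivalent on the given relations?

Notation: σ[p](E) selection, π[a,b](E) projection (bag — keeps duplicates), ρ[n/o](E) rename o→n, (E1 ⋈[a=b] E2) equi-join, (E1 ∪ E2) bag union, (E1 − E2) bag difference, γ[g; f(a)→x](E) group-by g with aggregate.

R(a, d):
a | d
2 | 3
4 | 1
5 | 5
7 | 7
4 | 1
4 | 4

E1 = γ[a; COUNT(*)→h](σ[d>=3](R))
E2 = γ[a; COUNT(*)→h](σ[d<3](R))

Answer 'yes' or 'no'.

E1 per-node cardinality:
  R → 6
  σ[d>=3](R) → 4
  γ[a; COUNT(*)→h](σ[d>=3](R)) → 4
E2 per-node cardinality:
  R → 6
  σ[d<3](R) → 2
  γ[a; COUNT(*)→h](σ[d<3](R)) → 1

E1 result:
a | h
2 | 1
4 | 1
5 | 1
7 | 1
E2 result:
a | h
4 | 2
Witness: (7, 1) appears 1× in E1 but 0× in E2.

no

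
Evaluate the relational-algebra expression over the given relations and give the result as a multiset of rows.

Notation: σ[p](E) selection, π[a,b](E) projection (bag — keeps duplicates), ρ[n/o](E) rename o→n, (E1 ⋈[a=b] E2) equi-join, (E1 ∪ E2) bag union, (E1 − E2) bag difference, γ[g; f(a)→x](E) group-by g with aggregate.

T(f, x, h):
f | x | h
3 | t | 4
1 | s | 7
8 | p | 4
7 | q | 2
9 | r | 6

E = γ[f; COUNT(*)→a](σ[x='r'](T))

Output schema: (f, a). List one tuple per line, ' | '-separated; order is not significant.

Stepwise |·|:
  T → 5
  σ[x='r'](T) → 1
  γ[f; COUNT(*)→a](σ[x='r'](T)) → 1

== RESULT ==
f | a
9 | 1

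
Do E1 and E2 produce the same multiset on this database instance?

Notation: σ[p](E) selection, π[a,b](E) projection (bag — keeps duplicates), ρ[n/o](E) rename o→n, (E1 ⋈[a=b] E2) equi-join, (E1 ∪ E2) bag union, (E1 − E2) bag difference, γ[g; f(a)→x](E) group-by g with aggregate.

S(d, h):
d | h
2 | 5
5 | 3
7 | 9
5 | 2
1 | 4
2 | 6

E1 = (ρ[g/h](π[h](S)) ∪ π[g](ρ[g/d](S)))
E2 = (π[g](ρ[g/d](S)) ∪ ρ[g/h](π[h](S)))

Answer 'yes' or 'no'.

E1 subexpression sizes:
  S → 6
  π[h](S) → 6
  ρ[g/h](π[h](S)) → 6
  S → 6
  ρ[g/d](S) → 6
  π[g](ρ[g/d](S)) → 6
  (ρ[g/h](π[h](S)) ∪ π[g](ρ[g/d](S))) → 12
E2 subexpression sizes:
  S → 6
  ρ[g/d](S) → 6
  π[g](ρ[g/d](S)) → 6
  S → 6
  π[h](S) → 6
  ρ[g/h](π[h](S)) → 6
  (π[g](ρ[g/d](S)) ∪ ρ[g/h](π[h](S))) → 12

E1 and E2 produce the same multiset:
g
1
2
2
2
3
4
5
5
5
6
7
9

yes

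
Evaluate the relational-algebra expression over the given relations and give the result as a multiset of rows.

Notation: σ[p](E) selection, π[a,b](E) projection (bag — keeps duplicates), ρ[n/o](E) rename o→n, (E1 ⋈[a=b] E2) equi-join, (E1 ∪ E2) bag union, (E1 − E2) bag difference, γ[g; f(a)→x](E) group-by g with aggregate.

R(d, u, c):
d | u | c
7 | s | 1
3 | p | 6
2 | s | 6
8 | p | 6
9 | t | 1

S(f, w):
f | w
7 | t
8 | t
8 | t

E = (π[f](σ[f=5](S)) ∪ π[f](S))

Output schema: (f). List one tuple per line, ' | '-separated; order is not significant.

Subexpression sizes:
  S → 3
  σ[f=5](S) → 0
  π[f](σ[f=5](S)) → 0
  S → 3
  π[f](S) → 3
  (π[f](σ[f=5](S)) ∪ π[f](S)) → 3

== RESULT ==
f
7
8
8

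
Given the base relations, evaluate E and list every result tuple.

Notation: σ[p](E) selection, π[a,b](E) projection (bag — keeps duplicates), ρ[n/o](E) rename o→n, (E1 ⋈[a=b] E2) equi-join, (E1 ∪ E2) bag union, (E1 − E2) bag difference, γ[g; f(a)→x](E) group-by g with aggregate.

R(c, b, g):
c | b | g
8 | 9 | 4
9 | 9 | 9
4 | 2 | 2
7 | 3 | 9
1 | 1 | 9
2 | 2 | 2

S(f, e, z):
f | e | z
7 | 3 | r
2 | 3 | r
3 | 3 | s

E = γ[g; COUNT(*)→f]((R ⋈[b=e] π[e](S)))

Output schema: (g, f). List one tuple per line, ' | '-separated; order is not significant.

Stepwise |·|:
  R → 6
  S → 3
  π[e](S) → 3
  (R ⋈[b=e] π[e](S)) → 3
  γ[g; COUNT(*)→f]((R ⋈[b=e] π[e](S))) → 1

== RESULT ==
g | f
9 | 3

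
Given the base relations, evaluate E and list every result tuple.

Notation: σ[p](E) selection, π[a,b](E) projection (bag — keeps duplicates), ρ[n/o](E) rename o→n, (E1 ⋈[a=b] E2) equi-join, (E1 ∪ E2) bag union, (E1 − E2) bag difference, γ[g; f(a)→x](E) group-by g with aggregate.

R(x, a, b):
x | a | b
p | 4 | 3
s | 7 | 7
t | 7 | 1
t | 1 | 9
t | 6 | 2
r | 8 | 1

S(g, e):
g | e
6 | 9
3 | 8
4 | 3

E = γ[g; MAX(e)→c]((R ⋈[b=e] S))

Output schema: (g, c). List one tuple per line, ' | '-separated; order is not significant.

Row counts bottom-up:
  R → 6
  S → 3
  (R ⋈[b=e] S) → 2
  γ[g; MAX(e)→c]((R ⋈[b=e] S)) → 2

== RESULT ==
g | c
4 | 3
6 | 9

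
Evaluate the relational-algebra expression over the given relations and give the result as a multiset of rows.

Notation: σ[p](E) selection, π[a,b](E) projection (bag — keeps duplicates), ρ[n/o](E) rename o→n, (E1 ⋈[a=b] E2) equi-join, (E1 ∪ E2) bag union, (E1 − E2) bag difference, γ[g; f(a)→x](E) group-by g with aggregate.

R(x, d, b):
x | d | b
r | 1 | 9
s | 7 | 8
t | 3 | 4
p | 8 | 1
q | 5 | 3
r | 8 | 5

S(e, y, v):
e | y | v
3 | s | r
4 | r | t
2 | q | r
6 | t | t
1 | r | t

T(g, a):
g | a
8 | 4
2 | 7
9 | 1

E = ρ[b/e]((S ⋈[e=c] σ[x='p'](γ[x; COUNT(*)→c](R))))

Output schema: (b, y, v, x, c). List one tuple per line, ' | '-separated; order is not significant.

Per-node cardinality:
  S → 5
  R → 6
  γ[x; COUNT(*)→c](R) → 5
  σ[x='p'](γ[x; COUNT(*)→c](R)) → 1
  (S ⋈[e=c] σ[x='p'](γ[x; COUNT(*)→c](R))) → 1
  ρ[b/e]((S ⋈[e=c] σ[x='p'](γ[x; COUNT(*)→c](R)))) → 1

== RESULT ==
b | y | v | x | c
1 | r | t | p | 1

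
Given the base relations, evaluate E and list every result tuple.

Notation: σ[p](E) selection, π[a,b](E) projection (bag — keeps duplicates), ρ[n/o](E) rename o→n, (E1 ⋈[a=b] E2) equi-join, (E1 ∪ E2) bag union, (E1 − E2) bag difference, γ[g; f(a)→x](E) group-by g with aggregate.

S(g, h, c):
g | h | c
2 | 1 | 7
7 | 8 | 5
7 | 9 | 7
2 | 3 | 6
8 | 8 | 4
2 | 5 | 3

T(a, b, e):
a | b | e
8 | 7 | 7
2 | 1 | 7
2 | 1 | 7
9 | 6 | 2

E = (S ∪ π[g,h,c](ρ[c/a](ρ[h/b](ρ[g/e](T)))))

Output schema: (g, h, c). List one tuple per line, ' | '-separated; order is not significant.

Row counts bottom-up:
  S → 6
  T → 4
  ρ[g/e](T) → 4
  ρ[h/b](ρ[g/e](T)) → 4
  ρ[c/a](ρ[h/b](ρ[g/e](T))) → 4
  π[g,h,c](ρ[c/a](ρ[h/b](ρ[g/e](T)))) → 4
  (S ∪ π[g,h,c](ρ[c/a](ρ[h/b](ρ[g/e](T))))) → 10

== RESULT ==
g | h | c
2 | 1 | 7
2 | 3 | 6
2 | 5 | 3
2 | 6 | 9
7 | 1 | 2
7 | 1 | 2
7 | 7 | 8
7 | 8 | 5
7 | 9 | 7
8 | 8 | 4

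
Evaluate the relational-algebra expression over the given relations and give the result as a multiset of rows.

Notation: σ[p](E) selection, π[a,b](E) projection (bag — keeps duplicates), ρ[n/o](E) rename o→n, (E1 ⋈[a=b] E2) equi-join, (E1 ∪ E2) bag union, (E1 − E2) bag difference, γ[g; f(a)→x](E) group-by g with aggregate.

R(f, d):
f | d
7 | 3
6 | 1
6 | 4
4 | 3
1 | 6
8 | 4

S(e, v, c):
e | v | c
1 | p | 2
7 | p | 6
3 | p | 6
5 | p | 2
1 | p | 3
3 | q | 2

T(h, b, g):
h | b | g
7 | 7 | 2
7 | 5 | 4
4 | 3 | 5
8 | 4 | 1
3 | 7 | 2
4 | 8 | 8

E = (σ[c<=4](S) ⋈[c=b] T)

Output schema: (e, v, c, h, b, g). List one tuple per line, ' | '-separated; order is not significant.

Stepwise |·|:
  S → 6
  σ[c<=4](S) → 4
  T → 6
  (σ[c<=4](S) ⋈[c=b] T) → 1

== RESULT ==
e | v | c | h | b | g
1 | p | 3 | 4 | 3 | 5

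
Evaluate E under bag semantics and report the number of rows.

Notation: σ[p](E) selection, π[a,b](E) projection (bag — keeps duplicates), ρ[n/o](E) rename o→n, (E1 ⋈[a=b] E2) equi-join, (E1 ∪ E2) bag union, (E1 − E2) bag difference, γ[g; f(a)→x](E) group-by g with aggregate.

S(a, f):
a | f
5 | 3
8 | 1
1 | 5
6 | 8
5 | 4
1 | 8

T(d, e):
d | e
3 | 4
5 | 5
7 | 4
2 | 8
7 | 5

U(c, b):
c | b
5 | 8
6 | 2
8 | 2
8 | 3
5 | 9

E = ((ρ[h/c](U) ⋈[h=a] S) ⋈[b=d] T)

Row counts bottom-up:
  U → 5
  ρ[h/c](U) → 5
  S → 6
  (ρ[h/c](U) ⋈[h=a] S) → 7
  T → 5
  ((ρ[h/c](U) ⋈[h=a] S) ⋈[b=d] T) → 3

|E| = 3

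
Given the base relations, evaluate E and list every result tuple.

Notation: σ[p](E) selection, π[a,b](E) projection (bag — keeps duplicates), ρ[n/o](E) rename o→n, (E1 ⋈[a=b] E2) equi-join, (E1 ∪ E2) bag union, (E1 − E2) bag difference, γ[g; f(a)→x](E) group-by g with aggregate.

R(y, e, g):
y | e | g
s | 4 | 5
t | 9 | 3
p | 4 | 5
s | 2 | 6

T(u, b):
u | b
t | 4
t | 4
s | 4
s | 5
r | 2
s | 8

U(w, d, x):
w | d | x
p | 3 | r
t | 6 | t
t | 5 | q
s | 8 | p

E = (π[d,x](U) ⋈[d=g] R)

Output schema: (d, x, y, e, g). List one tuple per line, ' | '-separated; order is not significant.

Per-node cardinality:
  U → 4
  π[d,x](U) → 4
  R → 4
  (π[d,x](U) ⋈[d=g] R) → 4

== RESULT ==
d | x | y | e | g
3 | r | t | 9 | 3
5 | q | p | 4 | 5
5 | q | s | 4 | 5
6 | t | s | 2 | 6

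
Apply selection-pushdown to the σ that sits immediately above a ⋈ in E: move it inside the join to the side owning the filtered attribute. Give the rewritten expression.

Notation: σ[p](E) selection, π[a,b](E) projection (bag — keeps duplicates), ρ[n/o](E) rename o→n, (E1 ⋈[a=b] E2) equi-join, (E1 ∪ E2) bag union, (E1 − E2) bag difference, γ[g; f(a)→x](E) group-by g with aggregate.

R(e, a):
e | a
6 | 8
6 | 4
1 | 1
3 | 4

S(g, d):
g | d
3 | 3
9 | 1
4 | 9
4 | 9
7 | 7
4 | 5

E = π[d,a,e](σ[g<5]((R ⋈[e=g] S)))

σ filters on g, owned by the right side.
E' = π[d,a,e]((R ⋈[e=g] σ[g<5](S)))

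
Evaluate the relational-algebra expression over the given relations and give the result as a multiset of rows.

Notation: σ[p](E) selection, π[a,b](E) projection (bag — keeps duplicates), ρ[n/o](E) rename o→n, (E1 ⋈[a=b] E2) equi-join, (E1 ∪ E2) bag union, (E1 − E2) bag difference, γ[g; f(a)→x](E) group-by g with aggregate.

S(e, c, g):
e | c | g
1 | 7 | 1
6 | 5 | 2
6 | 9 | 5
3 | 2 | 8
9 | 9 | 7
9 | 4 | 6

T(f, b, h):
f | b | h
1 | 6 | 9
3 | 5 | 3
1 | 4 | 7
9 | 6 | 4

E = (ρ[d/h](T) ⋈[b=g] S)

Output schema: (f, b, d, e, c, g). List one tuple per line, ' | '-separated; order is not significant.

Per-node cardinality:
  T → 4
  ρ[d/h](T) → 4
  S → 6
  (ρ[d/h](T) ⋈[b=g] S) → 3

== RESULT ==
f | b | d | e | c | g
1 | 6 | 9 | 9 | 4 | 6
3 | 5 | 3 | 6 | 9 | 5
9 | 6 | 4 | 9 | 4 | 6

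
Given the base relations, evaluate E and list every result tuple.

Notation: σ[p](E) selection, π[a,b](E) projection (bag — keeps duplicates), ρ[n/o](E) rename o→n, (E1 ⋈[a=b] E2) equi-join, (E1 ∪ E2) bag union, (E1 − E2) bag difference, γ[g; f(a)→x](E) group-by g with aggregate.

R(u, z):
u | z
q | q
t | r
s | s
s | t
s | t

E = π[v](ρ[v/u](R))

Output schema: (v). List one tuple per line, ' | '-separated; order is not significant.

Row counts bottom-up:
  R → 5
  ρ[v/u](R) → 5
  π[v](ρ[v/u](R)) → 5

== RESULT ==
v
q
s
s
s
t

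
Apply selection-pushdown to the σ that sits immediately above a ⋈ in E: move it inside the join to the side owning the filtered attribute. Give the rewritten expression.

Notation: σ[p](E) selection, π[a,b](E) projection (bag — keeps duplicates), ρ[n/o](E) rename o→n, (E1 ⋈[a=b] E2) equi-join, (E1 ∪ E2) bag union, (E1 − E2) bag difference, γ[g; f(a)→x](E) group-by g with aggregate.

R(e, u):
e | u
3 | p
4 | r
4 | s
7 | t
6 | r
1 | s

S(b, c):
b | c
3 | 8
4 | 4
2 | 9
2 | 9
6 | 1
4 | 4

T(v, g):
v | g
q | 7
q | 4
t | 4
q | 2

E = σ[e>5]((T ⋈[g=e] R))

σ filters on e, owned by the right side.
E' = (T ⋈[g=e] σ[e>5](R))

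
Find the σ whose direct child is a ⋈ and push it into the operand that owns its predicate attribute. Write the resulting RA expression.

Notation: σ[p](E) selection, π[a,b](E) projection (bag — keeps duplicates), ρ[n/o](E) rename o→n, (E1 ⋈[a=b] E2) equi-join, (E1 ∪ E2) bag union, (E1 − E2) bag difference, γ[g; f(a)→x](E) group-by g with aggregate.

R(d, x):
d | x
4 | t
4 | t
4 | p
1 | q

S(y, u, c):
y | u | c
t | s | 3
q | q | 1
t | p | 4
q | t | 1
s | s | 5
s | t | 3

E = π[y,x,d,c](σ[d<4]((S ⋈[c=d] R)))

σ filters on d, owned by the right side.
E' = π[y,x,d,c]((S ⋈[c=d] σ[d<4](R)))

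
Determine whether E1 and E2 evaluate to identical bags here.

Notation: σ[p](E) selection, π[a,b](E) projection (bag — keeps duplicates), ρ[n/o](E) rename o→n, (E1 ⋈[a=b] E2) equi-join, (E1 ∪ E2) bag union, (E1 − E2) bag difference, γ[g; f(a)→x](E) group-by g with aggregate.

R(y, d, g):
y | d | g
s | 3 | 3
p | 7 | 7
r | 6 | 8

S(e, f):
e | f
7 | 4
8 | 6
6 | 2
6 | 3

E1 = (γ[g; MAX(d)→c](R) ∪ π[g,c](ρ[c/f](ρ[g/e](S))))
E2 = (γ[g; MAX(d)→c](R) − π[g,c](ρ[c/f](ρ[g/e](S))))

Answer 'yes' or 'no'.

E1 subexpression sizes:
  R → 3
  γ[g; MAX(d)→c](R) → 3
  S → 4
  ρ[g/e](S) → 4
  ρ[c/f](ρ[g/e](S)) → 4
  π[g,c](ρ[c/f](ρ[g/e](S))) → 4
  (γ[g; MAX(d)→c](R) ∪ π[g,c](ρ[c/f](ρ[g/e](S)))) → 7
E2 subexpression sizes:
  R → 3
  γ[g; MAX(d)→c](R) → 3
  S → 4
  ρ[g/e](S) → 4
  ρ[c/f](ρ[g/e](S)) → 4
  π[g,c](ρ[c/f](ρ[g/e](S))) → 4
  (γ[g; MAX(d)→c](R) − π[g,c](ρ[c/f](ρ[g/e](S)))) → 2

E1 result:
g | c
3 | 3
6 | 2
6 | 3
7 | 4
7 | 7
8 | 6
8 | 6
E2 result:
g | c
3 | 3
7 | 7
Witness: (7, 4) appears 1× in E1 but 0× in E2.

no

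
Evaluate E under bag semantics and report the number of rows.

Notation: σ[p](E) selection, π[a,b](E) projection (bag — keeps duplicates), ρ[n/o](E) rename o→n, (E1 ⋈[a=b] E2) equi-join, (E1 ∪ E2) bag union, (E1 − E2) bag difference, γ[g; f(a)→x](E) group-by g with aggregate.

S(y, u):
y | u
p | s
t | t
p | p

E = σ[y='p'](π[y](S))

Per-node cardinality:
  S → 3
  π[y](S) → 3
  σ[y='p'](π[y](S)) → 2

|E| = 2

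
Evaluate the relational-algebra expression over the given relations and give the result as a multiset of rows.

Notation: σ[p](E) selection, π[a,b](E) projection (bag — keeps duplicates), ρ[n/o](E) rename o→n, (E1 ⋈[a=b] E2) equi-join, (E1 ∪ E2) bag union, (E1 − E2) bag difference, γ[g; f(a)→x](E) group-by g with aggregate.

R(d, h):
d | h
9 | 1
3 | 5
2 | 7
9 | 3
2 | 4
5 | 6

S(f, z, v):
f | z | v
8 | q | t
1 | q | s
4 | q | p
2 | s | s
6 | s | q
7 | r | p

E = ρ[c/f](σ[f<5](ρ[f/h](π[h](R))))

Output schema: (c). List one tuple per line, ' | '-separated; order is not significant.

Stepwise |·|:
  R → 6
  π[h](R) → 6
  ρ[f/h](π[h](R)) → 6
  σ[f<5](ρ[f/h](π[h](R))) → 3
  ρ[c/f](σ[f<5](ρ[f/h](π[h](R)))) → 3

== RESULT ==
c
1
3
4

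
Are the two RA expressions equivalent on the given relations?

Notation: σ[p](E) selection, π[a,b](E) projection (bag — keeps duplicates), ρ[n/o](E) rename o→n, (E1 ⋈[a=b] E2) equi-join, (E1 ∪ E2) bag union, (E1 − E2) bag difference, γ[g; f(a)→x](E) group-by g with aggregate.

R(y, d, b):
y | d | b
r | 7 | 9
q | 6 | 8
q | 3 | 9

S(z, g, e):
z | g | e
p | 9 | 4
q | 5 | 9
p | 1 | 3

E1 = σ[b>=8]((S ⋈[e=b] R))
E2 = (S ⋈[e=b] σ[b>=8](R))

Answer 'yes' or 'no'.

E1 subexpression sizes:
  S → 3
  R → 3
  (S ⋈[e=b] R) → 2
  σ[b>=8]((S ⋈[e=b] R)) → 2
E2 subexpression sizes:
  S → 3
  R → 3
  σ[b>=8](R) → 3
  (S ⋈[e=b] σ[b>=8](R)) → 2

E1 and E2 produce the same multiset:
z | g | e | y | d | b
q | 5 | 9 | q | 3 | 9
q | 5 | 9 | r | 7 | 9

yes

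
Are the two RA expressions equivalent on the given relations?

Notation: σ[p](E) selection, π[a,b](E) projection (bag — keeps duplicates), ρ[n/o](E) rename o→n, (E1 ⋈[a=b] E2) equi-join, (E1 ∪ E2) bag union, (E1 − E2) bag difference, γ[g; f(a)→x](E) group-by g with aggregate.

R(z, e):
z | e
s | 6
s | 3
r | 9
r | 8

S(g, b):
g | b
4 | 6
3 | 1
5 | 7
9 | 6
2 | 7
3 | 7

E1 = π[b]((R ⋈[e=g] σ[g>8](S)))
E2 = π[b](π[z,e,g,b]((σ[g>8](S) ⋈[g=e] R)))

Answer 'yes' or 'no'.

E1 row counts bottom-up:
  R → 4
  S → 6
  σ[g>8](S) → 1
  (R ⋈[e=g] σ[g>8](S)) → 1
  π[b]((R ⋈[e=g] σ[g>8](S))) → 1
E2 row counts bottom-up:
  S → 6
  σ[g>8](S) → 1
  R → 4
  (σ[g>8](S) ⋈[g=e] R) → 1
  π[z,e,g,b]((σ[g>8](S) ⋈[g=e] R)) → 1
  π[b](π[z,e,g,b]((σ[g>8](S) ⋈[g=e] R))) → 1

E1 and E2 produce the same multiset:
b
6

yes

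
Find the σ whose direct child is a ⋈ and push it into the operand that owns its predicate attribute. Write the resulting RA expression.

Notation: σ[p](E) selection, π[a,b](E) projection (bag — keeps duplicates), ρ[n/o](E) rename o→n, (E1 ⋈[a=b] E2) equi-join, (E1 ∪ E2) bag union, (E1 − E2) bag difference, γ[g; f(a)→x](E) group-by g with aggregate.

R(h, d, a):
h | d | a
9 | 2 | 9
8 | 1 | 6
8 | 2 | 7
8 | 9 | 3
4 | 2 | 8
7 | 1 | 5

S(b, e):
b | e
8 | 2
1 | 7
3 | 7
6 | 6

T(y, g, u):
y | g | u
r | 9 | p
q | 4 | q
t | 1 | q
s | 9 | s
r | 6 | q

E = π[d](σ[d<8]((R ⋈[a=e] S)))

σ filters on d, owned by the left side.
E' = π[d]((σ[d<8](R) ⋈[a=e] S))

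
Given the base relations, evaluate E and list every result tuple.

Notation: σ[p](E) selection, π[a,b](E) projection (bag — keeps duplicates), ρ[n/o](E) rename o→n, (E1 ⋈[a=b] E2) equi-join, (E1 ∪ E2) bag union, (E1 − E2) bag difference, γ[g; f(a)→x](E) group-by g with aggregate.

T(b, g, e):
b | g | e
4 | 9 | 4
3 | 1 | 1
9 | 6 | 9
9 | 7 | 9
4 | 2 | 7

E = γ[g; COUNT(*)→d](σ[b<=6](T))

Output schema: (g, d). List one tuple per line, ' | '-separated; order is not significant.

Per-node cardinality:
  T → 5
  σ[b<=6](T) → 3
  γ[g; COUNT(*)→d](σ[b<=6](T)) → 3

== RESULT ==
g | d
1 | 1
2 | 1
9 | 1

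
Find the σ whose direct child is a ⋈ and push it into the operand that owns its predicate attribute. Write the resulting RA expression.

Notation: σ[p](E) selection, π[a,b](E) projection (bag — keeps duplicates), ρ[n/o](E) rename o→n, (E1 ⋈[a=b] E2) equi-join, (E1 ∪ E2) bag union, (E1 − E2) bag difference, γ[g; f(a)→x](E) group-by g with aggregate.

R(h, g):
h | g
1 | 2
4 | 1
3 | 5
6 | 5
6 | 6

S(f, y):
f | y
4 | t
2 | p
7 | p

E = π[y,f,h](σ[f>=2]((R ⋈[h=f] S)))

σ filters on f, owned by the right side.
E' = π[y,f,h]((R ⋈[h=f] σ[f>=2](S)))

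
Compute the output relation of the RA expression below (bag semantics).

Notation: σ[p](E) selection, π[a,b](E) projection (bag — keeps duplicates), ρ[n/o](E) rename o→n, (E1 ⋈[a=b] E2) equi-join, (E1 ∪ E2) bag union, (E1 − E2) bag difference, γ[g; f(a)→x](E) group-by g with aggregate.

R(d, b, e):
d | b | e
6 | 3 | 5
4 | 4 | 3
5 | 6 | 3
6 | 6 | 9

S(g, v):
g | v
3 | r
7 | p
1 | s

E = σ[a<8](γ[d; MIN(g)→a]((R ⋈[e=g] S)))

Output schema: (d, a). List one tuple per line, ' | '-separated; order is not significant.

Subexpression sizes:
  R → 4
  S → 3
  (R ⋈[e=g] S) → 2
  γ[d; MIN(g)→a]((R ⋈[e=g] S)) → 2
  σ[a<8](γ[d; MIN(g)→a]((R ⋈[e=g] S))) → 2

== RESULT ==
d | a
4 | 3
5 | 3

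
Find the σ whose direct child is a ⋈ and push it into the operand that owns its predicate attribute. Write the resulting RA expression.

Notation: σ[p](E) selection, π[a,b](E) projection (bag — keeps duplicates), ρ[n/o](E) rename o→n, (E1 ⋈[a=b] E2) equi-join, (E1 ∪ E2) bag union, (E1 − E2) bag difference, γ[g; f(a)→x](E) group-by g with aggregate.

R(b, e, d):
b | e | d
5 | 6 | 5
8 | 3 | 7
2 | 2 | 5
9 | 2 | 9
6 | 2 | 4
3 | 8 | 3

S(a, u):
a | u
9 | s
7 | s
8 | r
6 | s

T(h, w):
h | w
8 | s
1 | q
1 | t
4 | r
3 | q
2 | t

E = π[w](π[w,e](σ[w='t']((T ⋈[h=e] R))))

σ filters on w, owned by the left side.
E' = π[w](π[w,e]((σ[w='t'](T) ⋈[h=e] R)))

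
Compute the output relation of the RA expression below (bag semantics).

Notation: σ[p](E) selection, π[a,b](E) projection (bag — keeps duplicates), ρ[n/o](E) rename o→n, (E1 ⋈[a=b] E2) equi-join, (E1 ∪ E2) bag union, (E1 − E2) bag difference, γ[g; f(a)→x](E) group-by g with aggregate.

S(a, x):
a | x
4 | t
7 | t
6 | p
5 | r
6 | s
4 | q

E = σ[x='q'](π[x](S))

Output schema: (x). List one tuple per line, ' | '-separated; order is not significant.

Per-node cardinality:
  S → 6
  π[x](S) → 6
  σ[x='q'](π[x](S)) → 1

== RESULT ==
x
q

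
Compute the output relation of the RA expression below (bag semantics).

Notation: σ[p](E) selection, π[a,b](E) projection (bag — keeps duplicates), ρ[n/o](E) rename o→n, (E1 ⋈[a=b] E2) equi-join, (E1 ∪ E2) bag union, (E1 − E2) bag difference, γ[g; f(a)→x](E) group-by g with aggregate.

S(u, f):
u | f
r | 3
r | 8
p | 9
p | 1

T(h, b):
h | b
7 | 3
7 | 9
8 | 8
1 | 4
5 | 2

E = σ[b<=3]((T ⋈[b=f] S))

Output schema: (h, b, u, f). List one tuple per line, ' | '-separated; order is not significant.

Stepwise |·|:
  T → 5
  S → 4
  (T ⋈[b=f] S) → 3
  σ[b<=3]((T ⋈[b=f] S)) → 1

== RESULT ==
h | b | u | f
7 | 3 | r | 3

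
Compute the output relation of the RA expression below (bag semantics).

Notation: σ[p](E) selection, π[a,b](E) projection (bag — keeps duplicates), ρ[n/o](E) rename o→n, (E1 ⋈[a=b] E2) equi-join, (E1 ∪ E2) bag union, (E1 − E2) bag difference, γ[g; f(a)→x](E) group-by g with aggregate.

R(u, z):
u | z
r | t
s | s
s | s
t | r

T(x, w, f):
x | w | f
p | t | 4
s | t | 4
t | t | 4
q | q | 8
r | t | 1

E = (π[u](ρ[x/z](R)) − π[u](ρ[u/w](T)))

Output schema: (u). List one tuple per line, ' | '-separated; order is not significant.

Subexpression sizes:
  R → 4
  ρ[x/z](R) → 4
  π[u](ρ[x/z](R)) → 4
  T → 5
  ρ[u/w](T) → 5
  π[u](ρ[u/w](T)) → 5
  (π[u](ρ[x/z](R)) − π[u](ρ[u/w](T))) → 3

== RESULT ==
u
r
s
s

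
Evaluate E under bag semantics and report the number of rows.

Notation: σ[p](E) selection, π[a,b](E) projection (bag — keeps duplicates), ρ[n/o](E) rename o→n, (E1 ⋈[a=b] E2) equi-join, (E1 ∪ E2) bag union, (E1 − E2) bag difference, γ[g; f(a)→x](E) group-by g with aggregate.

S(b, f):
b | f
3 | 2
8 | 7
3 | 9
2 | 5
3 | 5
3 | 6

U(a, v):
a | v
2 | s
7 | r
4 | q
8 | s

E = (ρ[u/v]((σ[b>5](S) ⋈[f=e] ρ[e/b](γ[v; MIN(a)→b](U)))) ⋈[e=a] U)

Subexpression sizes:
  S → 6
  σ[b>5](S) → 1
  U → 4
  γ[v; MIN(a)→b](U) → 3
  ρ[e/b](γ[v; MIN(a)→b](U)) → 3
  (σ[b>5](S) ⋈[f=e] ρ[e/b](γ[v; MIN(a)→b](U))) → 1
  ρ[u/v]((σ[b>5](S) ⋈[f=e] ρ[e/b](γ[v; MIN(a)→b](U)))) → 1
  U → 4
  (ρ[u/v]((σ[b>5](S) ⋈[f=e] ρ[e/b](γ[v; MIN(a)→b](U)))) ⋈[e=a] U) → 1

|E| = 1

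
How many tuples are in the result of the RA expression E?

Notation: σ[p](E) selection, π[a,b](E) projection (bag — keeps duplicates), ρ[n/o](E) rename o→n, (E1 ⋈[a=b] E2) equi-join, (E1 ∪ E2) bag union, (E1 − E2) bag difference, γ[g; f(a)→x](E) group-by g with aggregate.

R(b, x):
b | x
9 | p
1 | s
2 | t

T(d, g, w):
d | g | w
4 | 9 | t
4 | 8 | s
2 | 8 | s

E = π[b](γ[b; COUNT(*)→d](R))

Row counts bottom-up:
  R → 3
  γ[b; COUNT(*)→d](R) → 3
  π[b](γ[b; COUNT(*)→d](R)) → 3

|E| = 3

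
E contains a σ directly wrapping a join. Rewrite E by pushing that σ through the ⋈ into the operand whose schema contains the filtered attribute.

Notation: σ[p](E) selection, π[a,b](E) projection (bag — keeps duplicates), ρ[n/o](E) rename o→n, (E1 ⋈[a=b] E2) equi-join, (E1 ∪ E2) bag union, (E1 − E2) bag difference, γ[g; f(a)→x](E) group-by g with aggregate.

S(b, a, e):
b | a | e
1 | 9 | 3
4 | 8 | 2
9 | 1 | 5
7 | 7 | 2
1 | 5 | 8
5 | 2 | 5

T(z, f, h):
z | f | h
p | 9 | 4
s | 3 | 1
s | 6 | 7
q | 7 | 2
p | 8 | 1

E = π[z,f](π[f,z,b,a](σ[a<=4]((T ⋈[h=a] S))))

σ filters on a, owned by the right side.
E' = π[z,f](π[f,z,b,a]((T ⋈[h=a] σ[a<=4](S))))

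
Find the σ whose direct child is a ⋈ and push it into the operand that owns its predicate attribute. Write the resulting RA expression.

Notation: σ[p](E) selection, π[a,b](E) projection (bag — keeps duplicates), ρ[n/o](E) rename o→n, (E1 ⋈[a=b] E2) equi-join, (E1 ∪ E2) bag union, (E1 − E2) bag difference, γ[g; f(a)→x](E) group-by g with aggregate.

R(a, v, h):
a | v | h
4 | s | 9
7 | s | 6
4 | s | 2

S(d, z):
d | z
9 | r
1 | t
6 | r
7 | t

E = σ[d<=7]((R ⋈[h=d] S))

σ filters on d, owned by the right side.
E' = (R ⋈[h=d] σ[d<=7](S))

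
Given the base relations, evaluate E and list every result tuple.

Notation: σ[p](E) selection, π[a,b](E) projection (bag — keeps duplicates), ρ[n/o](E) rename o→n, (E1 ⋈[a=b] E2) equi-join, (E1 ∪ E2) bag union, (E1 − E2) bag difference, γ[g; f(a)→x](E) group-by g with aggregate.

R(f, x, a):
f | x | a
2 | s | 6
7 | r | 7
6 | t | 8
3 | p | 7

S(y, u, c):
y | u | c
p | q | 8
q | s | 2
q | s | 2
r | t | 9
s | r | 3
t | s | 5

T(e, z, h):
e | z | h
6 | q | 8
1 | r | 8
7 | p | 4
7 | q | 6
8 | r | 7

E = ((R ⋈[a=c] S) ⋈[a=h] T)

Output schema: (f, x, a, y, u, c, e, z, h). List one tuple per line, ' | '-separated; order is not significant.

Stepwise |·|:
  R → 4
  S → 6
  (R ⋈[a=c] S) → 1
  T → 5
  ((R ⋈[a=c] S) ⋈[a=h] T) → 2

== RESULT ==
f | x | a | y | u | c | e | z | h
6 | t | 8 | p | q | 8 | 1 | r | 8
6 | t | 8 | p | q | 8 | 6 | q | 8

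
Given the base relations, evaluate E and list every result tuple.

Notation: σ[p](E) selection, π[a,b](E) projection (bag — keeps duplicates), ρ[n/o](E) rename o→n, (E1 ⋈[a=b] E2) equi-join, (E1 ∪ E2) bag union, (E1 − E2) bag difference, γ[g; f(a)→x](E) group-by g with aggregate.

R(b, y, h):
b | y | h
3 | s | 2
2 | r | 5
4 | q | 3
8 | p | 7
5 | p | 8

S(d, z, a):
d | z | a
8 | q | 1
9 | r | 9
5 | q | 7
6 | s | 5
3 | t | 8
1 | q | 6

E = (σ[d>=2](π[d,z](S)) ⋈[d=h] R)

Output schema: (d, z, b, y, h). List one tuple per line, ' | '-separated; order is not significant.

Stepwise |·|:
  S → 6
  π[d,z](S) → 6
  σ[d>=2](π[d,z](S)) → 5
  R → 5
  (σ[d>=2](π[d,z](S)) ⋈[d=h] R) → 3

== RESULT ==
d | z | b | y | h
3 | t | 4 | q | 3
5 | q | 2 | r | 5
8 | q | 5 | p | 8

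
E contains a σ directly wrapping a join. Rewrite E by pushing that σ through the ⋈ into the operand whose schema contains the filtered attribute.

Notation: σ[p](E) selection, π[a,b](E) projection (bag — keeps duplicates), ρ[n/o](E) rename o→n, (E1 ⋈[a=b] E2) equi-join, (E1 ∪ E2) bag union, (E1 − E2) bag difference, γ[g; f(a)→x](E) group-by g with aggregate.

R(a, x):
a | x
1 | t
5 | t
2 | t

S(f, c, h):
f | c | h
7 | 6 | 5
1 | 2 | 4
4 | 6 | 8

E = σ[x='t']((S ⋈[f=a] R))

σ filters on x, owned by the right side.
E' = (S ⋈[f=a] σ[x='t'](R))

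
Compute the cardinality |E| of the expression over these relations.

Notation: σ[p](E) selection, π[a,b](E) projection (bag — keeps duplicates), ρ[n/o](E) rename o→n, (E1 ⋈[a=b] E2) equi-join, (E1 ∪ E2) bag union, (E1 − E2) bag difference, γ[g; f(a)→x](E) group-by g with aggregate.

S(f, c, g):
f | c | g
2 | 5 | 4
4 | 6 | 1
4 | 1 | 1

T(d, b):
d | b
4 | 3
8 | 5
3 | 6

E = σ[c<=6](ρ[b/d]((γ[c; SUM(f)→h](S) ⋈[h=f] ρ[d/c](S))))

Stepwise |·|:
  S → 3
  γ[c; SUM(f)→h](S) → 3
  S → 3
  ρ[d/c](S) → 3
  (γ[c; SUM(f)→h](S) ⋈[h=f] ρ[d/c](S)) → 5
  ρ[b/d]((γ[c; SUM(f)→h](S) ⋈[h=f] ρ[d/c](S))) → 5
  σ[c<=6](ρ[b/d]((γ[c; SUM(f)→h](S) ⋈[h=f] ρ[d/c](S)))) → 5

|E| = 5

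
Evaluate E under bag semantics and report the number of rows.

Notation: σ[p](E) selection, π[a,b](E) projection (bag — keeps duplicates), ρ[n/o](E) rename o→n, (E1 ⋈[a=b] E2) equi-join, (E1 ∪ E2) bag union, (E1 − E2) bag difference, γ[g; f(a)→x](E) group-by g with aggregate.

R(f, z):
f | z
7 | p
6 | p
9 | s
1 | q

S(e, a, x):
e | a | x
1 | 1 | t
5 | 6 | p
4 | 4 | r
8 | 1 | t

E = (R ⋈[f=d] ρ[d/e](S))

Subexpression sizes:
  R → 4
  S → 4
  ρ[d/e](S) → 4
  (R ⋈[f=d] ρ[d/e](S)) → 1

|E| = 1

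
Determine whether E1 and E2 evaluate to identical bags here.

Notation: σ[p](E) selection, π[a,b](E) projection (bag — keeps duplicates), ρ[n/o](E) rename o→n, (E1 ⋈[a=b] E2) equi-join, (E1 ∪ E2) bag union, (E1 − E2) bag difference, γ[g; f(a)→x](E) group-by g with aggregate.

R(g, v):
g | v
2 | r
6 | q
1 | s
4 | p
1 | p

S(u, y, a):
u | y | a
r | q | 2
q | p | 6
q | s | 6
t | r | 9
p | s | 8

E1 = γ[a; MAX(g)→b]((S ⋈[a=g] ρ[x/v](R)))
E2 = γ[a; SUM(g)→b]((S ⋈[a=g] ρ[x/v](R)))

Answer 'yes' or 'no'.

E1 stepwise |·|:
  S → 5
  R → 5
  ρ[x/v](R) → 5
  (S ⋈[a=g] ρ[x/v](R)) → 3
  γ[a; MAX(g)→b]((S ⋈[a=g] ρ[x/v](R))) → 2
E2 stepwise |·|:
  S → 5
  R → 5
  ρ[x/v](R) → 5
  (S ⋈[a=g] ρ[x/v](R)) → 3
  γ[a; SUM(g)→b]((S ⋈[a=g] ρ[x/v](R))) → 2

E1 result:
a | b
2 | 2
6 | 6
E2 result:
a | b
2 | 2
6 | 12
Witness: (6, 6) appears 1× in E1 but 0× in E2.

no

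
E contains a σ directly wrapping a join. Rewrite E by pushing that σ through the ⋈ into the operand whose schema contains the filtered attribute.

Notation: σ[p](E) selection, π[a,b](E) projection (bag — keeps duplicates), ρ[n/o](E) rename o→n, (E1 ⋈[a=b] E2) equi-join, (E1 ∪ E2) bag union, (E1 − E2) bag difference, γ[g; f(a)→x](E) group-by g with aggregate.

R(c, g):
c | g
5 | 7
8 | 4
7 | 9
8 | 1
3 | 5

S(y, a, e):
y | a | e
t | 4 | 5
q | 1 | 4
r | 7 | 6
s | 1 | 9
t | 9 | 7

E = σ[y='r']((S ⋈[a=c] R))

σ filters on y, owned by the left side.
E' = (σ[y='r'](S) ⋈[a=c] R)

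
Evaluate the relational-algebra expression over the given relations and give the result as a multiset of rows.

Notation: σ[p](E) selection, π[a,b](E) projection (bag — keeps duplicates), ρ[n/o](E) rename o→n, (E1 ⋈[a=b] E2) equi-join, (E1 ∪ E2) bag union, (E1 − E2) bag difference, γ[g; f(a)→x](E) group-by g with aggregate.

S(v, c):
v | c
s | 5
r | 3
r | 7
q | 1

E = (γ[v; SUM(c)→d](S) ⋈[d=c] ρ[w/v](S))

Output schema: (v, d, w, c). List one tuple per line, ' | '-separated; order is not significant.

Subexpression sizes:
  S → 4
  γ[v; SUM(c)→d](S) → 3
  S → 4
  ρ[w/v](S) → 4
  (γ[v; SUM(c)→d](S) ⋈[d=c] ρ[w/v](S)) → 2

== RESULT ==
v | d | w | c
q | 1 | q | 1
s | 5 | s | 5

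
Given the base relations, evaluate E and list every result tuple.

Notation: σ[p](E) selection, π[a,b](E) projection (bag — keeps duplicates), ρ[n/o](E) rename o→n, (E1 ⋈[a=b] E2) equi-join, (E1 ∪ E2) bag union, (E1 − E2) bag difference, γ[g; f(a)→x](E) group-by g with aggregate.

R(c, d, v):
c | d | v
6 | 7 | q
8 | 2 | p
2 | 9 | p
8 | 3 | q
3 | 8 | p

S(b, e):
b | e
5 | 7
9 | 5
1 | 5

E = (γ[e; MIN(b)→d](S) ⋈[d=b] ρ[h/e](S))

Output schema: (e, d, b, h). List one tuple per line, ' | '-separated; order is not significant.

Row counts bottom-up:
  S → 3
  γ[e; MIN(b)→d](S) → 2
  S → 3
  ρ[h/e](S) → 3
  (γ[e; MIN(b)→d](S) ⋈[d=b] ρ[h/e](S)) → 2

== RESULT ==
e | d | b | h
5 | 1 | 1 | 5
7 | 5 | 5 | 7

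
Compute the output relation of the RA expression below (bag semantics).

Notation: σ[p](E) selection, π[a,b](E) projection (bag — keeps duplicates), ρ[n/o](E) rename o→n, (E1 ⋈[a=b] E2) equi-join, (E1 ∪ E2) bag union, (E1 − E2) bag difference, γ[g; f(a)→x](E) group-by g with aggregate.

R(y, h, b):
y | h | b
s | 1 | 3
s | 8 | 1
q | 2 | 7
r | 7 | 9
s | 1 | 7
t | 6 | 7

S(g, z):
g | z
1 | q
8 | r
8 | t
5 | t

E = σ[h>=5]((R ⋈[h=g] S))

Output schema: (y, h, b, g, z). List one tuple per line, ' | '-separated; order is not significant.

Subexpression sizes:
  R → 6
  S → 4
  (R ⋈[h=g] S) → 4
  σ[h>=5]((R ⋈[h=g] S)) → 2

== RESULT ==
y | h | b | g | z
s | 8 | 1 | 8 | r
s | 8 | 1 | 8 | t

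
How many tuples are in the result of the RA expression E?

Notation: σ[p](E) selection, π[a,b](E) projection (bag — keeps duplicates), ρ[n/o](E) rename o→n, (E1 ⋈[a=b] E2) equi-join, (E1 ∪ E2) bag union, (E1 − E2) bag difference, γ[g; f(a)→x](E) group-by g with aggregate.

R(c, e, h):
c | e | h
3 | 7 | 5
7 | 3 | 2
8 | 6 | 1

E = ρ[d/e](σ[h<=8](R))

Row counts bottom-up:
  R → 3
  σ[h<=8](R) → 3
  ρ[d/e](σ[h<=8](R)) → 3

|E| = 3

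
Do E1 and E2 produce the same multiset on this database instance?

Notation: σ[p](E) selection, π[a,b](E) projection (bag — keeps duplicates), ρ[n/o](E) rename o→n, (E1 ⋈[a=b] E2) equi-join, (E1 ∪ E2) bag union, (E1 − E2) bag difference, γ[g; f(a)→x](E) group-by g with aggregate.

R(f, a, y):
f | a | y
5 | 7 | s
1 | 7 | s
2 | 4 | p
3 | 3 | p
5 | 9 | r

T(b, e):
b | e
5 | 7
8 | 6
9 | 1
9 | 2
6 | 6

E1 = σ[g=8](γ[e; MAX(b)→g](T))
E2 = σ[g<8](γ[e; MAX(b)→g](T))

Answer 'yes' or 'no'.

E1 stepwise |·|:
  T → 5
  γ[e; MAX(b)→g](T) → 4
  σ[g=8](γ[e; MAX(b)→g](T)) → 1
E2 stepwise |·|:
  T → 5
  γ[e; MAX(b)→g](T) → 4
  σ[g<8](γ[e; MAX(b)→g](T)) → 1

E1 result:
e | g
6 | 8
E2 result:
e | g
7 | 5
Witness: (6, 8) appears 1× in E1 but 0× in E2.

no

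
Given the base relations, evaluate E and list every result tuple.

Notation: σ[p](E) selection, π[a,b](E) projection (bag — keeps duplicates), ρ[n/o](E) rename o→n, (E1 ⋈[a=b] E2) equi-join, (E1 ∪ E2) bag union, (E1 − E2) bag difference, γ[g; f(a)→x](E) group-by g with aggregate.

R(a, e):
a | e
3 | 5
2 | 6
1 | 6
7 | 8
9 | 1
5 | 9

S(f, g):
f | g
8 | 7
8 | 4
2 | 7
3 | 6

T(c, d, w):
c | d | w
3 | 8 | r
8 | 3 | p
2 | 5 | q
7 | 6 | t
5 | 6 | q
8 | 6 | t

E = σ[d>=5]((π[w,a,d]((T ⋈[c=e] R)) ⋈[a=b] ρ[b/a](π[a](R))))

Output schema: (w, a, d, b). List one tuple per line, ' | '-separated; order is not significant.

Per-node cardinality:
  T → 6
  R → 6
  (T ⋈[c=e] R) → 3
  π[w,a,d]((T ⋈[c=e] R)) → 3
  R → 6
  π[a](R) → 6
  ρ[b/a](π[a](R)) → 6
  (π[w,a,d]((T ⋈[c=e] R)) ⋈[a=b] ρ[b/a](π[a](R))) → 3
  σ[d>=5]((π[w,a,d]((T ⋈[c=e] R)) ⋈[a=b] ρ[b/a](π[a](R)))) → 2

== RESULT ==
w | a | d | b
q | 3 | 6 | 3
t | 7 | 6 | 7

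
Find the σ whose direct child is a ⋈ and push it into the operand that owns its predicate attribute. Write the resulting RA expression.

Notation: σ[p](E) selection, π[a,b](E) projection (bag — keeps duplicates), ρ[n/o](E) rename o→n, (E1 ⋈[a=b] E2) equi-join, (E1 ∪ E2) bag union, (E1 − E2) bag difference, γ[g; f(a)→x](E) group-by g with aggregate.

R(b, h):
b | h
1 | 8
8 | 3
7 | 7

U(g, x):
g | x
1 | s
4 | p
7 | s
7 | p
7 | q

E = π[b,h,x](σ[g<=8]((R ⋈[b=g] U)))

σ filters on g, owned by the right side.
E' = π[b,h,x]((R ⋈[b=g] σ[g<=8](U)))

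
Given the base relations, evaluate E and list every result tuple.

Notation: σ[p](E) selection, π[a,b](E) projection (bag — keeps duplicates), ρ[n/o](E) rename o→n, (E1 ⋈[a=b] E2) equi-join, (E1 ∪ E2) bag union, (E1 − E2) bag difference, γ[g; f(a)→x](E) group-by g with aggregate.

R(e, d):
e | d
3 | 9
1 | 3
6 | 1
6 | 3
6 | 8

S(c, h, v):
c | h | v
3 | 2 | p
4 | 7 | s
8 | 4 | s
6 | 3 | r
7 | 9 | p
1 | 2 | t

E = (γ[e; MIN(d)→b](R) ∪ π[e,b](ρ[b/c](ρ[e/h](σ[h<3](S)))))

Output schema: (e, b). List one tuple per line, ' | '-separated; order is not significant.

Per-node cardinality:
  R → 5
  γ[e; MIN(d)→b](R) → 3
  S → 6
  σ[h<3](S) → 2
  ρ[e/h](σ[h<3](S)) → 2
  ρ[b/c](ρ[e/h](σ[h<3](S))) → 2
  π[e,b](ρ[b/c](ρ[e/h](σ[h<3](S)))) → 2
  (γ[e; MIN(d)→b](R) ∪ π[e,b](ρ[b/c](ρ[e/h](σ[h<3](S))))) → 5

== RESULT ==
e | b
1 | 3
2 | 1
2 | 3
3 | 9
6 | 1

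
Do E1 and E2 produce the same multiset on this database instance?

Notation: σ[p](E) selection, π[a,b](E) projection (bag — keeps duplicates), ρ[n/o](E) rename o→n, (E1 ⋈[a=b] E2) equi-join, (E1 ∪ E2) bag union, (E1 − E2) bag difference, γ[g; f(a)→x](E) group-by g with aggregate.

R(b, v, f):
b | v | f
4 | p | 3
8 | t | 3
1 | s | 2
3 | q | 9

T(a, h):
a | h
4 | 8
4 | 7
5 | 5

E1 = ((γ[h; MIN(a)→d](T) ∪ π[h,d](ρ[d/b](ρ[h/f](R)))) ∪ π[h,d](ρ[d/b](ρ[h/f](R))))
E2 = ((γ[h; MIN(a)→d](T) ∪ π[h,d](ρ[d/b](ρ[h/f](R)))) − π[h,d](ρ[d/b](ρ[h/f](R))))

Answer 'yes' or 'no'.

E1 row counts bottom-up:
  T → 3
  γ[h; MIN(a)→d](T) → 3
  R → 4
  ρ[h/f](R) → 4
  ρ[d/b](ρ[h/f](R)) → 4
  π[h,d](ρ[d/b](ρ[h/f](R))) → 4
  (γ[h; MIN(a)→d](T) ∪ π[h,d](ρ[d/b](ρ[h/f](R)))) → 7
  R → 4
  ρ[h/f](R) → 4
  ρ[d/b](ρ[h/f](R)) → 4
  π[h,d](ρ[d/b](ρ[h/f](R))) → 4
  ((γ[h; MIN(a)→d](T) ∪ π[h,d](ρ[d/b](ρ[h/f](R)))) ∪ π[h,d](ρ[d/b](ρ[h/f](R)))) → 11
E2 row counts bottom-up:
  T → 3
  γ[h; MIN(a)→d](T) → 3
  R → 4
  ρ[h/f](R) → 4
  ρ[d/b](ρ[h/f](R)) → 4
  π[h,d](ρ[d/b](ρ[h/f](R))) → 4
  (γ[h; MIN(a)→d](T) ∪ π[h,d](ρ[d/b](ρ[h/f](R)))) → 7
  R → 4
  ρ[h/f](R) → 4
  ρ[d/b](ρ[h/f](R)) → 4
  π[h,d](ρ[d/b](ρ[h/f](R))) → 4
  ((γ[h; MIN(a)→d](T) ∪ π[h,d](ρ[d/b](ρ[h/f](R)))) − π[h,d](ρ[d/b](ρ[h/f](R)))) → 3

E1 result:
h | d
2 | 1
2 | 1
3 | 4
3 | 4
3 | 8
3 | 8
5 | 5
7 | 4
8 | 4
9 | 3
9 | 3
E2 result:
h | d
5 | 5
7 | 4
8 | 4
Witness: (3, 8) appears 2× in E1 but 0× in E2.

no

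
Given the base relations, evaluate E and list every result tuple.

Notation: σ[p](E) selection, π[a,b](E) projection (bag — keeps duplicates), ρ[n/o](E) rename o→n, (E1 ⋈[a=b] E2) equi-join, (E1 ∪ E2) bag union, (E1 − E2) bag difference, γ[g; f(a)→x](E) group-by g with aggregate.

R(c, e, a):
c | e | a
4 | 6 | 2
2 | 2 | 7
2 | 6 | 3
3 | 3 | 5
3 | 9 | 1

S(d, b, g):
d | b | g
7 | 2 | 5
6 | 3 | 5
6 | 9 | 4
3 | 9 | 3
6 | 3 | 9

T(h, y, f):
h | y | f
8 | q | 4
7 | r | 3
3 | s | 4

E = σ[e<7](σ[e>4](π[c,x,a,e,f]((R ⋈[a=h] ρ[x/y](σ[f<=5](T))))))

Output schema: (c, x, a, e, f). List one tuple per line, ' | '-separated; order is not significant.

Stepwise |·|:
  R → 5
  T → 3
  σ[f<=5](T) → 3
  ρ[x/y](σ[f<=5](T)) → 3
  (R ⋈[a=h] ρ[x/y](σ[f<=5](T))) → 2
  π[c,x,a,e,f]((R ⋈[a=h] ρ[x/y](σ[f<=5](T)))) → 2
  σ[e>4](π[c,x,a,e,f]((R ⋈[a=h] ρ[x/y](σ[f<=5](T))))) → 1
  σ[e<7](σ[e>4](π[c,x,a,e,f]((R ⋈[a=h] ρ[x/y](σ[f<=5](T)))))) → 1

== RESULT ==
c | x | a | e | f
2 | s | 3 | 6 | 4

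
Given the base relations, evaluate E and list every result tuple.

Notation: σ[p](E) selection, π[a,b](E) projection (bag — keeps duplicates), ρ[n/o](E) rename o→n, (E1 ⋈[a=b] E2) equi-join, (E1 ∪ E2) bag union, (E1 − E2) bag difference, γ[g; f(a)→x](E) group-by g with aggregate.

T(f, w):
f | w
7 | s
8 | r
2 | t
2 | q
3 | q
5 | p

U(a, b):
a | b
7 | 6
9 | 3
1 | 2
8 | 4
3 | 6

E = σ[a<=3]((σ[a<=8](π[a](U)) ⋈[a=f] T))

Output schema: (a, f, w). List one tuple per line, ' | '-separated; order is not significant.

Subexpression sizes:
  U → 5
  π[a](U) → 5
  σ[a<=8](π[a](U)) → 4
  T → 6
  (σ[a<=8](π[a](U)) ⋈[a=f] T) → 3
  σ[a<=3]((σ[a<=8](π[a](U)) ⋈[a=f] T)) → 1

== RESULT ==
a | f | w
3 | 3 | q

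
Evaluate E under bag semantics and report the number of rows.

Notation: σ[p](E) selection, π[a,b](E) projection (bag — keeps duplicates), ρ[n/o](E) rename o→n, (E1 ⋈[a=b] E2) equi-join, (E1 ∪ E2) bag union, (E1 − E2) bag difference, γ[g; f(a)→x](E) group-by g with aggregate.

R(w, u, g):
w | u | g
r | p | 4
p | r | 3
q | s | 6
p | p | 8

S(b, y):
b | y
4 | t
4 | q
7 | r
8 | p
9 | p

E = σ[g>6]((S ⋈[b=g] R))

Row counts bottom-up:
  S → 5
  R → 4
  (S ⋈[b=g] R) → 3
  σ[g>6]((S ⋈[b=g] R)) → 1

|E| = 1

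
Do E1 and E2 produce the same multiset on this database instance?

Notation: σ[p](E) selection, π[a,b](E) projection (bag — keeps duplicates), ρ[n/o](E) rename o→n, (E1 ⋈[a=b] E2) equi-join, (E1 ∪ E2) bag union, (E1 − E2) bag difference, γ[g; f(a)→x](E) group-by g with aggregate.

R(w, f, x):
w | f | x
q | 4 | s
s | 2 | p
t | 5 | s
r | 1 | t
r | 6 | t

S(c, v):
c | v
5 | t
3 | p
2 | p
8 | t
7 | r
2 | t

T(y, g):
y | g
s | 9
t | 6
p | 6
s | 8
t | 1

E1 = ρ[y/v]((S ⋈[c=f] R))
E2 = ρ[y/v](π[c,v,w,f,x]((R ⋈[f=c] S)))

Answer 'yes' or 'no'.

E1 row counts bottom-up:
  S → 6
  R → 5
  (S ⋈[c=f] R) → 3
  ρ[y/v]((S ⋈[c=f] R)) → 3
E2 row counts bottom-up:
  R → 5
  S → 6
  (R ⋈[f=c] S) → 3
  π[c,v,w,f,x]((R ⋈[f=c] S)) → 3
  ρ[y/v](π[c,v,w,f,x]((R ⋈[f=c] S))) → 3

E1 and E2 produce the same multiset:
c | y | w | f | x
2 | p | s | 2 | p
2 | t | s | 2 | p
5 | t | t | 5 | s

yes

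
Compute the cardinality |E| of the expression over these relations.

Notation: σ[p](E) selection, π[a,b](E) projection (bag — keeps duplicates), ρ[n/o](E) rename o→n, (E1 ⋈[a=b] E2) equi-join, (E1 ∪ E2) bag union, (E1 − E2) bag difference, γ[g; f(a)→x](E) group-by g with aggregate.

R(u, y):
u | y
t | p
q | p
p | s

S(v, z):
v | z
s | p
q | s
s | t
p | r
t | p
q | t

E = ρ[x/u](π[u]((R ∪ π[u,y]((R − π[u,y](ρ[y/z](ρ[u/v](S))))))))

Per-node cardinality:
  R → 3
  R → 3
  S → 6
  ρ[u/v](S) → 6
  ρ[y/z](ρ[u/v](S)) → 6
  π[u,y](ρ[y/z](ρ[u/v](S))) → 6
  (R − π[u,y](ρ[y/z](ρ[u/v](S)))) → 2
  π[u,y]((R − π[u,y](ρ[y/z](ρ[u/v](S))))) → 2
  (R ∪ π[u,y]((R − π[u,y](ρ[y/z](ρ[u/v](S)))))) → 5
  π[u]((R ∪ π[u,y]((R − π[u,y](ρ[y/z](ρ[u/v](S))))))) → 5
  ρ[x/u](π[u]((R ∪ π[u,y]((R − π[u,y](ρ[y/z](ρ[u/v](S)))))))) → 5

|E| = 5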